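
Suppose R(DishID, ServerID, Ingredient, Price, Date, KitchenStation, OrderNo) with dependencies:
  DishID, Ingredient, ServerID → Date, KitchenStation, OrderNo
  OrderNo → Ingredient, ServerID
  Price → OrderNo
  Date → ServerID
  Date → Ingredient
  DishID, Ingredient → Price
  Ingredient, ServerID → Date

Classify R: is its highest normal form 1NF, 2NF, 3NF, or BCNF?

1NF

Candidate keys: {Date, DishID}, {DishID, Ingredient}, {DishID, OrderNo}, {DishID, Price}. Prime attributes: {Date, DishID, Ingredient, OrderNo, Price}.
For OrderNo → Ingredient, ServerID we have {OrderNo}⁺ = {Date, Ingredient, OrderNo, ServerID}; {OrderNo} is not a superkey, so BCNF fails.
Because {ServerID} is non-prime and the left side of OrderNo → Ingredient, ServerID is not a superkey, the relation is not in 3NF.
Since {Date} ⊂ {Date, DishID} and {Date}⁺ ⊇ {ServerID} with {ServerID} non-prime, there is a partial dependency; 2NF fails.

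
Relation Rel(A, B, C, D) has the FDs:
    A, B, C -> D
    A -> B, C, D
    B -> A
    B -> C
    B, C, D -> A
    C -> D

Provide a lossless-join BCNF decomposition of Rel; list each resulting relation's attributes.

Candidate keys of the original relation: {A}, {B}.
{A, B, C, D}: {C} determines {C, D} here but is not a superkey — split on C -> D, giving {C, D} and {A, B, C}.
{C, D} has no BCNF violation.
{A, B, C} has no BCNF violation.

{A, B, C}; {C, D}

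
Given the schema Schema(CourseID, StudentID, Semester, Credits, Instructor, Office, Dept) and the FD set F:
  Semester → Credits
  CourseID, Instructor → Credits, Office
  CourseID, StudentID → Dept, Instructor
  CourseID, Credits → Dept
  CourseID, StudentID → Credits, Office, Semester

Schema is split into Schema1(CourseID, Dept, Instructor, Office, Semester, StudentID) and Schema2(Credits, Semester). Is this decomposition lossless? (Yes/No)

Yes

The shared attributes are {Semester} and {Semester}⁺ = {Credits, Semester}.
Schema2 is contained in that closure, so Schema1 ∩ Schema2 → Schema2 holds and the join is lossless.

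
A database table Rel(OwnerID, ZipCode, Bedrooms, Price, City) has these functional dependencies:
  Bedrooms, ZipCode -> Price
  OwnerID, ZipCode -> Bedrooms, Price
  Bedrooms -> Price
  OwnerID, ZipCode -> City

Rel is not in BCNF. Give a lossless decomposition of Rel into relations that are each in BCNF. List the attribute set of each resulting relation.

{Bedrooms, City, OwnerID, ZipCode}; {Bedrooms, Price}

Candidate key of the original relation: {OwnerID, ZipCode}.
{Bedrooms, City, OwnerID, Price, ZipCode}: {Bedrooms, ZipCode} determines {Bedrooms, Price, ZipCode} here but is not a superkey — split on Bedrooms, ZipCode -> Price, giving {Bedrooms, Price, ZipCode} and {Bedrooms, City, OwnerID, ZipCode}.
{Bedrooms, Price, ZipCode}: {Bedrooms} determines {Bedrooms, Price} here but is not a superkey — split on Bedrooms -> Price, giving {Bedrooms, Price} and {Bedrooms, ZipCode}.
{Bedrooms, Price}: every determinant is a superkey — BCNF.
{Bedrooms, ZipCode}: every determinant is a superkey — BCNF.
{Bedrooms, City, OwnerID, ZipCode}: every determinant is a superkey — BCNF.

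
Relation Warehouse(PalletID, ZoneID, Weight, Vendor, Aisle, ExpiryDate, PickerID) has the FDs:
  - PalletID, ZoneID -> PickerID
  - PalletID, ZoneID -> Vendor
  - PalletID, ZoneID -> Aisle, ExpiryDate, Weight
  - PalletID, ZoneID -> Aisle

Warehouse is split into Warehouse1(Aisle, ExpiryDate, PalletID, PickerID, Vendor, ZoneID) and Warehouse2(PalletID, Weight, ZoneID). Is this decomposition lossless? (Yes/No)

The shared attributes are {PalletID, ZoneID} and {PalletID, ZoneID}⁺ = {Aisle, ExpiryDate, PalletID, PickerID, Vendor, Weight, ZoneID}.
This includes all of Warehouse1, so the common attributes are a superkey of Warehouse1 — the join is lossless.

Yes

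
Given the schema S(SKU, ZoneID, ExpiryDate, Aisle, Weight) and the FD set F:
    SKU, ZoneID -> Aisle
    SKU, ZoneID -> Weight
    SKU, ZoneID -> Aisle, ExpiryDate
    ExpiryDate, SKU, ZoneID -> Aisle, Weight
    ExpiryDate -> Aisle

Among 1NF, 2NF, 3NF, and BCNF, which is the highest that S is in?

2NF

Candidate key: {SKU, ZoneID}. Prime attributes: {SKU, ZoneID}.
ExpiryDate -> Aisle breaks BCNF: {ExpiryDate}⁺ = {Aisle, ExpiryDate}, so {ExpiryDate} is not a superkey.
Because {Aisle} is non-prime and the left side of ExpiryDate -> Aisle is not a superkey, the relation is not in 3NF.
No non-prime attribute depends on a proper subset of any candidate key, so 2NF holds.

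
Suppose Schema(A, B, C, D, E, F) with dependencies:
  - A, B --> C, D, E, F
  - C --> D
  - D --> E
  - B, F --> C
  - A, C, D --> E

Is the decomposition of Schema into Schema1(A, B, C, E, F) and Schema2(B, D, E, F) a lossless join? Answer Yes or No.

Yes

The shared attributes are {B, E, F} and {B, E, F}⁺ = {B, C, D, E, F}.
Schema2 is contained in that closure, so Schema1 ∩ Schema2 --> Schema2 holds and the join is lossless.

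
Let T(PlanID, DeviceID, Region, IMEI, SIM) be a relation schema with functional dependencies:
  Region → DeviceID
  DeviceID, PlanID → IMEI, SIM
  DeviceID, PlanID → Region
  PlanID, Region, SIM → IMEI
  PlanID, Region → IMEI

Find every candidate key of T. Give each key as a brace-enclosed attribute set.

Attributes never on any right-hand side: {PlanID} — every candidate key must contain it.
{DeviceID, PlanID} is a candidate key since {DeviceID, PlanID}⁺ = {DeviceID, IMEI, PlanID, Region, SIM} covers every attribute.
{PlanID, Region} is a candidate key since {PlanID, Region}⁺ = {DeviceID, IMEI, PlanID, Region, SIM} covers every attribute.
No proper subset of any of these is a key, and no other minimal superkey exists.

{DeviceID, PlanID}, {PlanID, Region}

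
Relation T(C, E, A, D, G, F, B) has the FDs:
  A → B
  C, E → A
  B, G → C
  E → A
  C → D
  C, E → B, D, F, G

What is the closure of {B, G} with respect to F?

{B, C, D, G}

Start with {B, G}.
B, G → C applies; add {C} → now {B, C, G}.
C → D applies; add {D} → now {B, C, D, G}.
No further FD applies.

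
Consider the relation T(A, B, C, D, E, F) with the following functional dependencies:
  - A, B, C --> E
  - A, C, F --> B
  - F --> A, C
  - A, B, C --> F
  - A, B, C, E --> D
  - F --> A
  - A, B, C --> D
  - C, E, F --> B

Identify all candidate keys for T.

{A, B, C}, {F}

Closure of {F} is {A, B, C, D, E, F}, the whole schema; {F} is a candidate key.
Closure of {A, B, C} is {A, B, C, D, E, F}, the whole schema; {A, B, C} is a candidate key.
No proper subset of any of these is a key, and no other minimal superkey exists.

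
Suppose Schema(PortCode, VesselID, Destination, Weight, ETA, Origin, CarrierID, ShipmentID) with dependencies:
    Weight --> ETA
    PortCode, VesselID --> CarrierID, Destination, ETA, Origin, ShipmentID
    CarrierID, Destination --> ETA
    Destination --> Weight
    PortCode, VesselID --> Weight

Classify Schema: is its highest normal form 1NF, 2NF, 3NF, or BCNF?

2NF

Candidate key: {PortCode, VesselID}. Prime attributes: {PortCode, VesselID}.
Weight --> ETA: {Weight}⁺ = {ETA, Weight}, which is not all of the attributes, so the left side is not a superkey — BCNF is violated.
Weight --> ETA determines the non-prime attribute {ETA} from a non-superkey — 3NF is violated.
No proper subset of a key has a non-prime attribute in its closure, so there is no partial dependency; 2NF holds.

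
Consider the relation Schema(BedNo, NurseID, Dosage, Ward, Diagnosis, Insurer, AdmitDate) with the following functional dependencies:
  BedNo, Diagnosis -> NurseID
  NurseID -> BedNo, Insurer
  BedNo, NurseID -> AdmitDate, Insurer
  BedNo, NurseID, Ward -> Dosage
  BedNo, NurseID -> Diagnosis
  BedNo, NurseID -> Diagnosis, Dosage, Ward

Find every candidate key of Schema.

{BedNo, Diagnosis}, {NurseID}

{NurseID}⁺ = {AdmitDate, BedNo, Diagnosis, Dosage, Insurer, NurseID, Ward} — all of the relation — so {NurseID} is a candidate key.
{BedNo, Diagnosis}⁺ = {AdmitDate, BedNo, Diagnosis, Dosage, Insurer, NurseID, Ward} — all of the relation — so {BedNo, Diagnosis} is a candidate key.
Any other superkey properly contains one of these, so there are no further candidate keys.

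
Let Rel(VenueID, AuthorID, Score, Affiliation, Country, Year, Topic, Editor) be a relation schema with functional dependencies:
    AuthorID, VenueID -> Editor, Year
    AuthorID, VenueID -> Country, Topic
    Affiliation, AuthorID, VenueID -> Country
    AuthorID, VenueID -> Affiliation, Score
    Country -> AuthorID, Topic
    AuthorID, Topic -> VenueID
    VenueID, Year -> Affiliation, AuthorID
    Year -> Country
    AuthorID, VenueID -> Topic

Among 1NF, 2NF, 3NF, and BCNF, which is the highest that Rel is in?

BCNF

Candidate keys: {AuthorID, Topic}, {AuthorID, VenueID}, {Country}, {Year}. Prime attributes: {AuthorID, Country, Topic, VenueID, Year}.
The left-hand side of every FD is a superkey, so BCNF is satisfied.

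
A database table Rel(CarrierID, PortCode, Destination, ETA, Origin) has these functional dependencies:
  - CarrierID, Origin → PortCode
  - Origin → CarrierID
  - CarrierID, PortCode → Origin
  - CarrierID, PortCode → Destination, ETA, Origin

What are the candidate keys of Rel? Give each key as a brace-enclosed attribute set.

{CarrierID, PortCode}, {Origin}

{Origin} is a candidate key since {Origin}⁺ = {CarrierID, Destination, ETA, Origin, PortCode} covers every attribute.
{CarrierID, PortCode} is a candidate key since {CarrierID, PortCode}⁺ = {CarrierID, Destination, ETA, Origin, PortCode} covers every attribute.
Any other superkey properly contains one of these, so there are no further candidate keys.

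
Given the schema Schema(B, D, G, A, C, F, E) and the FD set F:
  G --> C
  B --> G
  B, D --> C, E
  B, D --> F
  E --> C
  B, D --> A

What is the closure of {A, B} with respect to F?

{A, B, C, G}

Start with {A, B}.
B --> G applies; add {G} → now {A, B, G}.
G --> C applies; add {C} → now {A, B, C, G}.
No further FD applies.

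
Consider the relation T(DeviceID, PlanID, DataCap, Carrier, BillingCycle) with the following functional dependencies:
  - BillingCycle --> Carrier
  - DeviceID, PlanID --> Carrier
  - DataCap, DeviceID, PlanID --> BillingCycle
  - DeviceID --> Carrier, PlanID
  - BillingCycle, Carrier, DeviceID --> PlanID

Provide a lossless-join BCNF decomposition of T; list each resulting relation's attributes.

{BillingCycle, Carrier}; {BillingCycle, DataCap, DeviceID}; {DeviceID, PlanID}

Candidate key of the original relation: {DataCap, DeviceID}.
{BillingCycle, Carrier, DataCap, DeviceID, PlanID}: {BillingCycle} determines {BillingCycle, Carrier} here but is not a superkey — split on BillingCycle --> Carrier, giving {BillingCycle, Carrier} and {BillingCycle, DataCap, DeviceID, PlanID}.
{BillingCycle, Carrier}: every determinant is a superkey — BCNF.
{BillingCycle, DataCap, DeviceID, PlanID}: {DeviceID} determines {DeviceID, PlanID} here but is not a superkey — split on DeviceID --> PlanID, giving {DeviceID, PlanID} and {BillingCycle, DataCap, DeviceID}.
{DeviceID, PlanID}: every determinant is a superkey — BCNF.
{BillingCycle, DataCap, DeviceID}: every determinant is a superkey — BCNF.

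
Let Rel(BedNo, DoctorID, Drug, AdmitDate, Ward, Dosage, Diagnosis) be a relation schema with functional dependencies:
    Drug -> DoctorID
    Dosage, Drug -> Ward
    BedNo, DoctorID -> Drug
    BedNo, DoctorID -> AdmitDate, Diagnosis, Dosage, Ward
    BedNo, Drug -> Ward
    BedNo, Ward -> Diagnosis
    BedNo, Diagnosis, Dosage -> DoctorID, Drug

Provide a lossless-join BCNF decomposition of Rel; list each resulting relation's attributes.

{AdmitDate, BedNo, Diagnosis, Dosage, Drug}; {DoctorID, Drug}; {Dosage, Drug, Ward}

Candidate keys of the original relation: {BedNo, Diagnosis, Dosage}, {BedNo, DoctorID}, {BedNo, Dosage, Ward}, {BedNo, Drug}.
{AdmitDate, BedNo, Diagnosis, DoctorID, Dosage, Drug, Ward}: {Drug} determines {DoctorID, Drug} here but is not a superkey — split on Drug -> DoctorID, giving {DoctorID, Drug} and {AdmitDate, BedNo, Diagnosis, Dosage, Drug, Ward}.
{DoctorID, Drug} has no BCNF violation.
{AdmitDate, BedNo, Diagnosis, Dosage, Drug, Ward}: {Dosage, Drug} determines {Dosage, Drug, Ward} here but is not a superkey — split on Dosage, Drug -> Ward, giving {Dosage, Drug, Ward} and {AdmitDate, BedNo, Diagnosis, Dosage, Drug}.
{Dosage, Drug, Ward} has no BCNF violation.
{AdmitDate, BedNo, Diagnosis, Dosage, Drug} has no BCNF violation.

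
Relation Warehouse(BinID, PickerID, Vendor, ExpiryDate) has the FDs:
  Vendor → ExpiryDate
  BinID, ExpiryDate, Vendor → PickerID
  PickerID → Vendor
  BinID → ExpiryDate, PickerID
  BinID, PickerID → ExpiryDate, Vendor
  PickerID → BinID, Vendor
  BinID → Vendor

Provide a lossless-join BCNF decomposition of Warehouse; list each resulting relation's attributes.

{BinID, PickerID, Vendor}; {ExpiryDate, Vendor}

Candidate keys of the original relation: {BinID}, {PickerID}.
{BinID, ExpiryDate, PickerID, Vendor}: {Vendor} determines {ExpiryDate, Vendor} here but is not a superkey — split on Vendor → ExpiryDate, giving {ExpiryDate, Vendor} and {BinID, PickerID, Vendor}.
{ExpiryDate, Vendor} is in BCNF.
{BinID, PickerID, Vendor} is in BCNF.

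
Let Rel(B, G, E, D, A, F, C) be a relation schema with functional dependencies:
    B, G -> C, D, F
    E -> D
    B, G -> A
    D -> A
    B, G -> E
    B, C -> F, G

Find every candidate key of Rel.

{B, C}, {B, G}

Attributes never on any right-hand side: {B} — every candidate key must contain it.
{B, C}⁺ = {A, B, C, D, E, F, G} — all of the relation — so {B, C} is a candidate key.
{B, G}⁺ = {A, B, C, D, E, F, G} — all of the relation — so {B, G} is a candidate key.
No proper subset of any of these is a key, and no other minimal superkey exists.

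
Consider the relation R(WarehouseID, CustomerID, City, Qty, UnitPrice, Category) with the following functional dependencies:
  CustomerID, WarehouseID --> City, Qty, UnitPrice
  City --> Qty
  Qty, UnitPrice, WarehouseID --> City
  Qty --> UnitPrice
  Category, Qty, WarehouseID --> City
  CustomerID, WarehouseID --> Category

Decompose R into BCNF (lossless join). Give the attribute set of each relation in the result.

Candidate key of the original relation: {CustomerID, WarehouseID}.
In {Category, City, CustomerID, Qty, UnitPrice, WarehouseID}, {City} is not a superkey ({City}⁺ restricted to this set is {City, Qty, UnitPrice}), so split on City --> Qty, UnitPrice into {City, Qty, UnitPrice} and {Category, City, CustomerID, WarehouseID}.
In {City, Qty, UnitPrice}, {Qty} is not a superkey ({Qty}⁺ restricted to this set is {Qty, UnitPrice}), so split on Qty --> UnitPrice into {Qty, UnitPrice} and {City, Qty}.
{Qty, UnitPrice} has no BCNF violation.
{City, Qty} has no BCNF violation.
{Category, City, CustomerID, WarehouseID} has no BCNF violation.

{Category, City, CustomerID, WarehouseID}; {City, Qty}; {Qty, UnitPrice}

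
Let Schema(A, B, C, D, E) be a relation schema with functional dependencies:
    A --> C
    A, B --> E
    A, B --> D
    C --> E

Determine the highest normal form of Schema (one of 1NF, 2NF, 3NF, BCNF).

1NF

Candidate key: {A, B}. Prime attributes: {A, B}.
A --> C breaks BCNF: {A}⁺ = {A, C, E}, so {A} is not a superkey.
A --> C has non-prime {C} on the right and a non-superkey on the left, so 3NF fails.
The proper key subset {A} of {A, B} determines non-prime {C, E}, so the relation is not even in 2NF.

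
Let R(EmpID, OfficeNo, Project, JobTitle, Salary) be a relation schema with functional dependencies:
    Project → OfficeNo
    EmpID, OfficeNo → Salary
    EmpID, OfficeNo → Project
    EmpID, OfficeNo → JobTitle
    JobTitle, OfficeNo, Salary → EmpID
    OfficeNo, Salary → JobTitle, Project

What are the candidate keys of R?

{EmpID, OfficeNo}, {EmpID, Project}, {OfficeNo, Salary}, {Project, Salary}

{EmpID, OfficeNo} is a candidate key since {EmpID, OfficeNo}⁺ = {EmpID, JobTitle, OfficeNo, Project, Salary} covers every attribute.
{EmpID, Project} is a candidate key since {EmpID, Project}⁺ = {EmpID, JobTitle, OfficeNo, Project, Salary} covers every attribute.
{OfficeNo, Salary} is a candidate key since {OfficeNo, Salary}⁺ = {EmpID, JobTitle, OfficeNo, Project, Salary} covers every attribute.
{Project, Salary} is a candidate key since {Project, Salary}⁺ = {EmpID, JobTitle, OfficeNo, Project, Salary} covers every attribute.
No proper subset of any of these is a key, and no other minimal superkey exists.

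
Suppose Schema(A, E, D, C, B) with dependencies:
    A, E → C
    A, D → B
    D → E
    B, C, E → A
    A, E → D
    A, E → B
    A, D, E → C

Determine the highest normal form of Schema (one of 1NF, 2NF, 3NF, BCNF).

Candidate keys: {A, D}, {A, E}, {B, C, D}, {B, C, E}. Prime attributes: {A, B, C, D, E}.
D → E: {D}⁺ = {D, E}, which is not all of the attributes, so the left side is not a superkey — BCNF is violated.
Since {E} ⊆ prime attributes and every other non-superkey FD also has a prime right side, the schema is in 3NF.

3NF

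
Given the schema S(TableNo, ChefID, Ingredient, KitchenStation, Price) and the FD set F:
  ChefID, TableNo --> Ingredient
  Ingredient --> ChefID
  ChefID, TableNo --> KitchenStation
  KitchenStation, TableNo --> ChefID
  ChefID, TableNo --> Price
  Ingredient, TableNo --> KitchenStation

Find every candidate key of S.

{TableNo} never appears on the right of any FD, so every key must include it.
Closure of {ChefID, TableNo} is {ChefID, Ingredient, KitchenStation, Price, TableNo}, the whole schema; {ChefID, TableNo} is a candidate key.
Closure of {Ingredient, TableNo} is {ChefID, Ingredient, KitchenStation, Price, TableNo}, the whole schema; {Ingredient, TableNo} is a candidate key.
Closure of {KitchenStation, TableNo} is {ChefID, Ingredient, KitchenStation, Price, TableNo}, the whole schema; {KitchenStation, TableNo} is a candidate key.
These are minimal and exhaustive — every other superkey contains one of them.

{ChefID, TableNo}, {Ingredient, TableNo}, {KitchenStation, TableNo}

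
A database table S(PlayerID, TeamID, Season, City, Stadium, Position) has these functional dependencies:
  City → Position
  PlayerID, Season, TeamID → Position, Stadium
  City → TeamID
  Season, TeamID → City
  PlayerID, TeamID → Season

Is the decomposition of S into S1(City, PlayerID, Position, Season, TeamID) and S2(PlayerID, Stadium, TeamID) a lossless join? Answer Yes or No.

Yes

Common attributes: {PlayerID, TeamID}; their closure is {City, PlayerID, Position, Season, Stadium, TeamID}.
S1 is contained in that closure, so S1 ∩ S2 → S1 holds and the join is lossless.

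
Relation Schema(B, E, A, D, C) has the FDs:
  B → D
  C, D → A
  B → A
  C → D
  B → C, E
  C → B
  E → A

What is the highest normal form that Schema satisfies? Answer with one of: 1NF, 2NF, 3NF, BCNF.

Candidate keys: {B}, {C}. Prime attributes: {B, C}.
For E → A we have {E}⁺ = {A, E}; {E} is not a superkey, so BCNF fails.
Because {A} is non-prime and the left side of E → A is not a superkey, the relation is not in 3NF.
All keys have size 1, which rules out partial dependencies — 2NF is satisfied.

2NF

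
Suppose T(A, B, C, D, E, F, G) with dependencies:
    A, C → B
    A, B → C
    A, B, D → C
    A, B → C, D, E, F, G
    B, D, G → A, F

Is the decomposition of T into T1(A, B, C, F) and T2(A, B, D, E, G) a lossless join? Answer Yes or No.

Yes

T1 ∩ T2 = {A, B}; its closure under F is {A, B, C, D, E, F, G}.
Since T1 ⊆ {A, B, C, D, E, F, G}, the intersection is a superkey of T1; the decomposition is lossless.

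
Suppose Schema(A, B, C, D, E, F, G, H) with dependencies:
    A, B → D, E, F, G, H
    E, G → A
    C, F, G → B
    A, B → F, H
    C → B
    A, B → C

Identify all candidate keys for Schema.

{A, B}⁺ = {A, B, C, D, E, F, G, H}, which is every attribute, so {A, B} is a candidate key.
{A, C}⁺ = {A, B, C, D, E, F, G, H}, which is every attribute, so {A, C} is a candidate key.
{B, E, G}⁺ = {A, B, C, D, E, F, G, H}, which is every attribute, so {B, E, G} is a candidate key.
{C, E, G}⁺ = {A, B, C, D, E, F, G, H}, which is every attribute, so {C, E, G} is a candidate key.
These are minimal and exhaustive — every other superkey contains one of them.

{A, B}, {A, C}, {B, E, G}, {C, E, G}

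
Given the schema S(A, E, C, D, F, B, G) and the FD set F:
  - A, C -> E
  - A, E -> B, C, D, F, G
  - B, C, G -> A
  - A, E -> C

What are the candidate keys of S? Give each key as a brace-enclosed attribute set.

{A, C}, {A, E}, {B, C, G}

{A, C} is a candidate key since {A, C}⁺ = {A, B, C, D, E, F, G} covers every attribute.
{A, E} is a candidate key since {A, E}⁺ = {A, B, C, D, E, F, G} covers every attribute.
{B, C, G} is a candidate key since {B, C, G}⁺ = {A, B, C, D, E, F, G} covers every attribute.
No proper subset of any of these is a key, and no other minimal superkey exists.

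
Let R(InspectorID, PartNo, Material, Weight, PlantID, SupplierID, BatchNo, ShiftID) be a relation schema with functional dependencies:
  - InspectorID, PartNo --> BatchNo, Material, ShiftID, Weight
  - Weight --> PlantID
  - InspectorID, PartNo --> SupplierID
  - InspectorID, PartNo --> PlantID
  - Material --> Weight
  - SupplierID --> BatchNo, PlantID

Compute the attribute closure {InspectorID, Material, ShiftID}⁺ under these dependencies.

{InspectorID, Material, PlantID, ShiftID, Weight}

Start with {InspectorID, Material, ShiftID}.
Material --> Weight applies; add {Weight} → now {InspectorID, Material, ShiftID, Weight}.
Weight --> PlantID applies; add {PlantID} → now {InspectorID, Material, PlantID, ShiftID, Weight}.
No further FD applies.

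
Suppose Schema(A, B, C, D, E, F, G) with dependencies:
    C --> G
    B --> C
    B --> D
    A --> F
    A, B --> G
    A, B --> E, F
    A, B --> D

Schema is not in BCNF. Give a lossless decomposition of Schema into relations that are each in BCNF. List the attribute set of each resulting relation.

Candidate key of the original relation: {A, B}.
{A, B, C, D, E, F, G}: {C} determines {C, G} here but is not a superkey — split on C --> G, giving {C, G} and {A, B, C, D, E, F}.
{C, G} has no BCNF violation.
{A, B, C, D, E, F}: {B} determines {B, C, D} here but is not a superkey — split on B --> C, D, giving {B, C, D} and {A, B, E, F}.
{B, C, D} has no BCNF violation.
{A, B, E, F}: {A} determines {A, F} here but is not a superkey — split on A --> F, giving {A, F} and {A, B, E}.
{A, F} has no BCNF violation.
{A, B, E} has no BCNF violation.

{A, B, E}; {A, F}; {B, C, D}; {C, G}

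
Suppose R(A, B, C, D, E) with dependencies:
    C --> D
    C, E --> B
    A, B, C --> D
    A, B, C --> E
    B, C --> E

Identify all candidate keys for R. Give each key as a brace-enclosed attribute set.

{A, C} never appear on the right of any FD, so every key must include all of them.
{A, B, C} is a candidate key since {A, B, C}⁺ = {A, B, C, D, E} covers every attribute.
{A, C, E} is a candidate key since {A, C, E}⁺ = {A, B, C, D, E} covers every attribute.
Any other superkey properly contains one of these, so there are no further candidate keys.

{A, B, C}, {A, C, E}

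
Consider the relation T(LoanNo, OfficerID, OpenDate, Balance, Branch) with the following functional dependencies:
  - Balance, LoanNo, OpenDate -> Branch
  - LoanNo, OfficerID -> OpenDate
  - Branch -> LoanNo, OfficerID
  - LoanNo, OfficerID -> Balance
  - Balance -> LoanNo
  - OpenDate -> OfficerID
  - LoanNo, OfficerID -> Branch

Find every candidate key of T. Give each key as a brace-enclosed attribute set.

{Branch}⁺ = {Balance, Branch, LoanNo, OfficerID, OpenDate} — all of the relation — so {Branch} is a candidate key.
{Balance, OfficerID}⁺ = {Balance, Branch, LoanNo, OfficerID, OpenDate} — all of the relation — so {Balance, OfficerID} is a candidate key.
{Balance, OpenDate}⁺ = {Balance, Branch, LoanNo, OfficerID, OpenDate} — all of the relation — so {Balance, OpenDate} is a candidate key.
{LoanNo, OfficerID}⁺ = {Balance, Branch, LoanNo, OfficerID, OpenDate} — all of the relation — so {LoanNo, OfficerID} is a candidate key.
{LoanNo, OpenDate}⁺ = {Balance, Branch, LoanNo, OfficerID, OpenDate} — all of the relation — so {LoanNo, OpenDate} is a candidate key.
These are minimal and exhaustive — every other superkey contains one of them.

{Balance, OfficerID}, {Balance, OpenDate}, {Branch}, {LoanNo, OfficerID}, {LoanNo, OpenDate}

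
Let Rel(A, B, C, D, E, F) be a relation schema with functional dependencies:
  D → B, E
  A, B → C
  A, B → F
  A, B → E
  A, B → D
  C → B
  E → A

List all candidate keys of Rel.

{A, B}, {A, C}, {B, E}, {C, E}, {D}

{D}⁺ = {A, B, C, D, E, F}, which is every attribute, so {D} is a candidate key.
{A, B}⁺ = {A, B, C, D, E, F}, which is every attribute, so {A, B} is a candidate key.
{A, C}⁺ = {A, B, C, D, E, F}, which is every attribute, so {A, C} is a candidate key.
{B, E}⁺ = {A, B, C, D, E, F}, which is every attribute, so {B, E} is a candidate key.
{C, E}⁺ = {A, B, C, D, E, F}, which is every attribute, so {C, E} is a candidate key.
Any other superkey properly contains one of these, so there are no further candidate keys.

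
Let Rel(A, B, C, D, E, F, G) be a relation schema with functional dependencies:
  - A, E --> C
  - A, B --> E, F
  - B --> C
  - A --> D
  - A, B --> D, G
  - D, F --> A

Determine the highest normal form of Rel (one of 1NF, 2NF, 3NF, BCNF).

1NF

Candidate keys: {A, B}, {B, D, F}. Prime attributes: {A, B, D, F}.
A, E --> C breaks BCNF: {A, E}⁺ = {A, C, D, E}, so {A, E} is not a superkey.
A, E --> C determines the non-prime attribute {C} from a non-superkey — 3NF is violated.
The proper key subset {B} of {A, B} determines non-prime {C}, so the relation is not even in 2NF.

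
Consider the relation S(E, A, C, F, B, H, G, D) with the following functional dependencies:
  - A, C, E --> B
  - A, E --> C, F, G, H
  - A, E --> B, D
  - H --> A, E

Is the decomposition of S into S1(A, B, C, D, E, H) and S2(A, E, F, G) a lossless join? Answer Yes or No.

Yes

Common attributes: {A, E}; their closure is {A, B, C, D, E, F, G, H}.
This includes all of S1, so the common attributes are a superkey of S1 — the join is lossless.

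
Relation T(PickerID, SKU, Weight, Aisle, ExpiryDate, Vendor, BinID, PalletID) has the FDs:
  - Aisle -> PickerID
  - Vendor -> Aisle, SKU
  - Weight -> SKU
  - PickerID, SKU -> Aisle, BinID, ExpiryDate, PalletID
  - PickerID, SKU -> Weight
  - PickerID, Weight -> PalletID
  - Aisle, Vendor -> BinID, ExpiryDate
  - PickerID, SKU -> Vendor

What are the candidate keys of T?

{Vendor}⁺ = {Aisle, BinID, ExpiryDate, PalletID, PickerID, SKU, Vendor, Weight}, which is every attribute, so {Vendor} is a candidate key.
{Aisle, SKU}⁺ = {Aisle, BinID, ExpiryDate, PalletID, PickerID, SKU, Vendor, Weight}, which is every attribute, so {Aisle, SKU} is a candidate key.
{Aisle, Weight}⁺ = {Aisle, BinID, ExpiryDate, PalletID, PickerID, SKU, Vendor, Weight}, which is every attribute, so {Aisle, Weight} is a candidate key.
{PickerID, SKU}⁺ = {Aisle, BinID, ExpiryDate, PalletID, PickerID, SKU, Vendor, Weight}, which is every attribute, so {PickerID, SKU} is a candidate key.
{PickerID, Weight}⁺ = {Aisle, BinID, ExpiryDate, PalletID, PickerID, SKU, Vendor, Weight}, which is every attribute, so {PickerID, Weight} is a candidate key.
No proper subset of any of these is a key, and no other minimal superkey exists.

{Aisle, SKU}, {Aisle, Weight}, {PickerID, SKU}, {PickerID, Weight}, {Vendor}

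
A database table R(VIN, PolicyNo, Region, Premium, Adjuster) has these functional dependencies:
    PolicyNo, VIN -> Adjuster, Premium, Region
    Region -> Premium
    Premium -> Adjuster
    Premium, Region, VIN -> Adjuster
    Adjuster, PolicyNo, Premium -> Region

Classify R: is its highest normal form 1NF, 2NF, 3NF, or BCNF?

Candidate key: {PolicyNo, VIN}. Prime attributes: {PolicyNo, VIN}.
Region -> Premium breaks BCNF: {Region}⁺ = {Adjuster, Premium, Region}, so {Region} is not a superkey.
Region -> Premium determines the non-prime attribute {Premium} from a non-superkey — 3NF is violated.
No proper subset of a key has a non-prime attribute in its closure, so there is no partial dependency; 2NF holds.

2NF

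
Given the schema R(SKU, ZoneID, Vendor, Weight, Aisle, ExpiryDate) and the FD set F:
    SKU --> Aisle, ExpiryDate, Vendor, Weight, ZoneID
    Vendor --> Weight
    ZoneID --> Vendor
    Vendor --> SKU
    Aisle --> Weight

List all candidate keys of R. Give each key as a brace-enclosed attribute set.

{SKU}, {Vendor}, {ZoneID}

{SKU}⁺ = {Aisle, ExpiryDate, SKU, Vendor, Weight, ZoneID}, which is every attribute, so {SKU} is a candidate key.
{Vendor}⁺ = {Aisle, ExpiryDate, SKU, Vendor, Weight, ZoneID}, which is every attribute, so {Vendor} is a candidate key.
{ZoneID}⁺ = {Aisle, ExpiryDate, SKU, Vendor, Weight, ZoneID}, which is every attribute, so {ZoneID} is a candidate key.
These are minimal and exhaustive — every other superkey contains one of them.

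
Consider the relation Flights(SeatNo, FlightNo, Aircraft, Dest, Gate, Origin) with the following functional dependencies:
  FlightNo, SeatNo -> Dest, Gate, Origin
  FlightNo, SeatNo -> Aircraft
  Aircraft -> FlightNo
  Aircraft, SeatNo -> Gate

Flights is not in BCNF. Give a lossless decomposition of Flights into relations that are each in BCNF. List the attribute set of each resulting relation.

Candidate keys of the original relation: {Aircraft, SeatNo}, {FlightNo, SeatNo}.
In {Aircraft, Dest, FlightNo, Gate, Origin, SeatNo}, {Aircraft} is not a superkey ({Aircraft}⁺ restricted to this set is {Aircraft, FlightNo}), so split on Aircraft -> FlightNo into {Aircraft, FlightNo} and {Aircraft, Dest, Gate, Origin, SeatNo}.
{Aircraft, FlightNo} is in BCNF.
{Aircraft, Dest, Gate, Origin, SeatNo} is in BCNF.

{Aircraft, Dest, Gate, Origin, SeatNo}; {Aircraft, FlightNo}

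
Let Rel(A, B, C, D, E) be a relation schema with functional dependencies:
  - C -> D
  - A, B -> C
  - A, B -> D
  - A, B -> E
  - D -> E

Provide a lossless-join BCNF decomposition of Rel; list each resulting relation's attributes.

Candidate key of the original relation: {A, B}.
Within {A, B, C, D, E}: {C}⁺ ∩ {A, B, C, D, E} = {C, D, E}, not the whole set, so C -> D, E violates BCNF; decompose into {C, D, E} and {A, B, C}.
Within {C, D, E}: {D}⁺ ∩ {C, D, E} = {D, E}, not the whole set, so D -> E violates BCNF; decompose into {D, E} and {C, D}.
{D, E} has no BCNF violation.
{C, D} has no BCNF violation.
{A, B, C} has no BCNF violation.

{A, B, C}; {C, D}; {D, E}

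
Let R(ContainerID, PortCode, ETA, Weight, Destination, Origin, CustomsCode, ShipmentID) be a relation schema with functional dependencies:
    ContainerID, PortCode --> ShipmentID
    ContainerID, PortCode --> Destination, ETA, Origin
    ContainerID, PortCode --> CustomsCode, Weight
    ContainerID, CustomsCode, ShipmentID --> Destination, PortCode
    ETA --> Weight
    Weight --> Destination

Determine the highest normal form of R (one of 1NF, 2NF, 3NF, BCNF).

Candidate keys: {ContainerID, CustomsCode, ShipmentID}, {ContainerID, PortCode}. Prime attributes: {ContainerID, CustomsCode, PortCode, ShipmentID}.
ETA --> Weight: {ETA}⁺ = {Destination, ETA, Weight}, which is not all of the attributes, so the left side is not a superkey — BCNF is violated.
Because {Weight} is non-prime and the left side of ETA --> Weight is not a superkey, the relation is not in 3NF.
No proper subset of a key has a non-prime attribute in its closure, so there is no partial dependency; 2NF holds.

2NF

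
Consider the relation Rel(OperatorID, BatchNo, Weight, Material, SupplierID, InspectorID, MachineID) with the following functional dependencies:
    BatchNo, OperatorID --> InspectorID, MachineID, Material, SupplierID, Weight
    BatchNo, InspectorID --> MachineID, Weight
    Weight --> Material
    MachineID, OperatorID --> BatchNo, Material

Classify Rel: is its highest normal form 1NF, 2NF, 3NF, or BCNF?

2NF

Candidate keys: {BatchNo, OperatorID}, {MachineID, OperatorID}. Prime attributes: {BatchNo, MachineID, OperatorID}.
BatchNo, InspectorID --> MachineID, Weight breaks BCNF: {BatchNo, InspectorID}⁺ = {BatchNo, InspectorID, MachineID, Material, Weight}, so {BatchNo, InspectorID} is not a superkey.
BatchNo, InspectorID --> MachineID, Weight has non-prime {Weight} on the right and a non-superkey on the left, so 3NF fails.
Checking every proper subset of each key, none determines a non-prime attribute — 2NF is satisfied.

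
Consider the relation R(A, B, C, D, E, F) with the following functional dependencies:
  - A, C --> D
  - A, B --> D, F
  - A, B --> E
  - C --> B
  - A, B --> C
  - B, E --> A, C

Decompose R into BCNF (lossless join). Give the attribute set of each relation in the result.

{A, C, D, E, F}; {B, C}

Candidate keys of the original relation: {A, B}, {A, C}, {B, E}, {C, E}.
In {A, B, C, D, E, F}, {C} is not a superkey ({C}⁺ restricted to this set is {B, C}), so split on C --> B into {B, C} and {A, C, D, E, F}.
{B, C} is in BCNF.
{A, C, D, E, F} is in BCNF.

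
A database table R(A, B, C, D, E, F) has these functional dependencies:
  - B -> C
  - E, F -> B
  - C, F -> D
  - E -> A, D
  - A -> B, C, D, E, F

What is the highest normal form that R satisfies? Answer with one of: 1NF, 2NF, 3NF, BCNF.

2NF

Candidate keys: {A}, {E}. Prime attributes: {A, E}.
For B -> C we have {B}⁺ = {B, C}; {B} is not a superkey, so BCNF fails.
B -> C determines the non-prime attribute {C} from a non-superkey — 3NF is violated.
All keys have size 1, which rules out partial dependencies — 2NF is satisfied.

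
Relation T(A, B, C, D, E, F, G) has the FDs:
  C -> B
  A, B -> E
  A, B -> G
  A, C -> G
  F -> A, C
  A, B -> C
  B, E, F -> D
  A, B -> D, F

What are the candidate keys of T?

{A, B}, {A, C}, {F}

{F}⁺ = {A, B, C, D, E, F, G} — all of the relation — so {F} is a candidate key.
{A, B}⁺ = {A, B, C, D, E, F, G} — all of the relation — so {A, B} is a candidate key.
{A, C}⁺ = {A, B, C, D, E, F, G} — all of the relation — so {A, C} is a candidate key.
These are minimal and exhaustive — every other superkey contains one of them.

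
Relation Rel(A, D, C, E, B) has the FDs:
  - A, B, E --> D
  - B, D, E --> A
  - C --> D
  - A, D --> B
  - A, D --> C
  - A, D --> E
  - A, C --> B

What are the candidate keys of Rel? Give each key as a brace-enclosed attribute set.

{A, B, E}, {A, C}, {A, D}, {B, C, E}, {B, D, E}

Closure of {A, C} is {A, B, C, D, E}, the whole schema; {A, C} is a candidate key.
Closure of {A, D} is {A, B, C, D, E}, the whole schema; {A, D} is a candidate key.
Closure of {A, B, E} is {A, B, C, D, E}, the whole schema; {A, B, E} is a candidate key.
Closure of {B, C, E} is {A, B, C, D, E}, the whole schema; {B, C, E} is a candidate key.
Closure of {B, D, E} is {A, B, C, D, E}, the whole schema; {B, D, E} is a candidate key.
Any other superkey properly contains one of these, so there are no further candidate keys.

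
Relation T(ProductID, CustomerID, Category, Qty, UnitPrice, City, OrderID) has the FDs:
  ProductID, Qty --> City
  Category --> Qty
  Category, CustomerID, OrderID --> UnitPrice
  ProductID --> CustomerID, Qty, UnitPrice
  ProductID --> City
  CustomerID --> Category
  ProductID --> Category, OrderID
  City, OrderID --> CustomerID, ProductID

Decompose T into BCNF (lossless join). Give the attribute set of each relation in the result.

{Category, CustomerID}; {Category, Qty}; {City, CustomerID, OrderID, ProductID}; {CustomerID, OrderID, UnitPrice}

Candidate keys of the original relation: {City, OrderID}, {ProductID}.
In {Category, City, CustomerID, OrderID, ProductID, Qty, UnitPrice}, {Category} is not a superkey ({Category}⁺ restricted to this set is {Category, Qty}), so split on Category --> Qty into {Category, Qty} and {Category, City, CustomerID, OrderID, ProductID, UnitPrice}.
{Category, Qty} is in BCNF.
In {Category, City, CustomerID, OrderID, ProductID, UnitPrice}, {Category, CustomerID, OrderID} is not a superkey ({Category, CustomerID, OrderID}⁺ restricted to this set is {Category, CustomerID, OrderID, UnitPrice}), so split on Category, CustomerID, OrderID --> UnitPrice into {Category, CustomerID, OrderID, UnitPrice} and {Category, City, CustomerID, OrderID, ProductID}.
In {Category, CustomerID, OrderID, UnitPrice}, {CustomerID} is not a superkey ({CustomerID}⁺ restricted to this set is {Category, CustomerID}), so split on CustomerID --> Category into {Category, CustomerID} and {CustomerID, OrderID, UnitPrice}.
{Category, CustomerID} is in BCNF.
{CustomerID, OrderID, UnitPrice} is in BCNF.
In {Category, City, CustomerID, OrderID, ProductID}, {CustomerID} is not a superkey ({CustomerID}⁺ restricted to this set is {Category, CustomerID}), so split on CustomerID --> Category into {Category, CustomerID} and {City, CustomerID, OrderID, ProductID}.
{Category, CustomerID} is in BCNF.
{City, CustomerID, OrderID, ProductID} is in BCNF.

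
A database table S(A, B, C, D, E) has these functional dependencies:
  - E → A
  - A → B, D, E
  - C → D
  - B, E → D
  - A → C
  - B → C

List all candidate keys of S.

{A}, {E}

{A}⁺ = {A, B, C, D, E} — all of the relation — so {A} is a candidate key.
{E}⁺ = {A, B, C, D, E} — all of the relation — so {E} is a candidate key.
No proper subset of any of these is a key, and no other minimal superkey exists.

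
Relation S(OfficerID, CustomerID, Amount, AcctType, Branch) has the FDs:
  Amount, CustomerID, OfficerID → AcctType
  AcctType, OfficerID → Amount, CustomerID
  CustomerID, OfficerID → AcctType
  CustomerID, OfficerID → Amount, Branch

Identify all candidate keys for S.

No FD produces {OfficerID}, so it must be in every candidate key.
{AcctType, OfficerID} is a candidate key since {AcctType, OfficerID}⁺ = {AcctType, Amount, Branch, CustomerID, OfficerID} covers every attribute.
{CustomerID, OfficerID} is a candidate key since {CustomerID, OfficerID}⁺ = {AcctType, Amount, Branch, CustomerID, OfficerID} covers every attribute.
Any other superkey properly contains one of these, so there are no further candidate keys.

{AcctType, OfficerID}, {CustomerID, OfficerID}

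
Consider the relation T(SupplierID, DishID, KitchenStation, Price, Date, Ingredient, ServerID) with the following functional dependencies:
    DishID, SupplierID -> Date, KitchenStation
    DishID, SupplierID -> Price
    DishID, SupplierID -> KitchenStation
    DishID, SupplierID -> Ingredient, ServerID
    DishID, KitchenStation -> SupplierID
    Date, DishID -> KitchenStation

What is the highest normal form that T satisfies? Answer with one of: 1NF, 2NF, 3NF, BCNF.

BCNF

Candidate keys: {Date, DishID}, {DishID, KitchenStation}, {DishID, SupplierID}. Prime attributes: {Date, DishID, KitchenStation, SupplierID}.
The left-hand side of every FD is a superkey, so BCNF is satisfied.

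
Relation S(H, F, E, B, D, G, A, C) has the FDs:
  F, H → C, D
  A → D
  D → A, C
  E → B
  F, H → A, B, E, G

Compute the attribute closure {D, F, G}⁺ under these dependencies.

Start with {D, F, G}.
D → A, C applies; add {A, C} → now {A, C, D, F, G}.
No further FD applies.

{A, C, D, F, G}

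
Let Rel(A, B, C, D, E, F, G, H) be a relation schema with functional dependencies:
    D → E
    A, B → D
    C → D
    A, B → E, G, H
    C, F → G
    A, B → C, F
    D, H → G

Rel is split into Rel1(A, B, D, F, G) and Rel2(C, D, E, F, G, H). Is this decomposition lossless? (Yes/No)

Common attributes: {D, F, G}; their closure is {D, E, F, G}.
Neither Rel1 nor Rel2 is contained in that closure, so the decomposition is lossy.

No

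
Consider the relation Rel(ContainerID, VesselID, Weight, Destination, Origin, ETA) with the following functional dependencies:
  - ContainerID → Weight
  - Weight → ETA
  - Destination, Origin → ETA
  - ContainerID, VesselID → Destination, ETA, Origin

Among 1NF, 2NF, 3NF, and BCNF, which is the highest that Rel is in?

1NF

Candidate key: {ContainerID, VesselID}. Prime attributes: {ContainerID, VesselID}.
For ContainerID → Weight we have {ContainerID}⁺ = {ContainerID, ETA, Weight}; {ContainerID} is not a superkey, so BCNF fails.
ContainerID → Weight has non-prime {Weight} on the right and a non-superkey on the left, so 3NF fails.
The proper key subset {ContainerID} of {ContainerID, VesselID} determines non-prime {ETA, Weight}, so the relation is not even in 2NF.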